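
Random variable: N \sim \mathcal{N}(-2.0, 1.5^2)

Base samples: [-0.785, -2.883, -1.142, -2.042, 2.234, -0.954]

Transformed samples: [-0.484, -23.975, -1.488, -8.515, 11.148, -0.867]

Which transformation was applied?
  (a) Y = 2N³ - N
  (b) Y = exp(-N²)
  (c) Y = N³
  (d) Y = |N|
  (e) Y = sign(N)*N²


Checking option (c) Y = N³:
  N = -0.785 -> Y = -0.484 ✓
  N = -2.883 -> Y = -23.975 ✓
  N = -1.142 -> Y = -1.488 ✓
All samples match this transformation.

(c) N³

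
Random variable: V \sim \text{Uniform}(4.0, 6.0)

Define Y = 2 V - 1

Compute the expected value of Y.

For Y = 2V - 1:
E[Y] = 2 * E[V] - 1
E[V] = (4 + 6)/2 = 5
E[Y] = 2 * 5 - 1 = 9

9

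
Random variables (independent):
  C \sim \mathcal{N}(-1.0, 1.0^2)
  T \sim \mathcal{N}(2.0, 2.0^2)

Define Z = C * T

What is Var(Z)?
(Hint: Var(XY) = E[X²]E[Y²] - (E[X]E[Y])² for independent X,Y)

Var(XY) = E[X²]E[Y²] - (E[X]E[Y])²
E[C] = -1, Var(C) = 1
E[T] = 2, Var(T) = 4
E[C²] = 1 + (-1)² = 2
E[T²] = 4 + 2² = 8
Var(Z) = 2*8 - (-1*2)²
= 16 - 4 = 12

12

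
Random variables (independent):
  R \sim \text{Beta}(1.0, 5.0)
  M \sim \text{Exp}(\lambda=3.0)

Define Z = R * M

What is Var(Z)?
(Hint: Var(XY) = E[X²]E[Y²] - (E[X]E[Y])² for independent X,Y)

Var(XY) = E[X²]E[Y²] - (E[X]E[Y])²
E[R] = 0.16666667, Var(R) = 0.01984127
E[M] = 0.33333333, Var(M) = 0.11111111
E[R²] = 0.01984127 + 0.16666667² = 0.047619048
E[M²] = 0.11111111 + 0.33333333² = 0.22222222
Var(Z) = 0.047619048*0.22222222 - (0.16666667*0.33333333)²
= 0.010582011 - 0.0030864198 = 0.0074955908

0.0074955908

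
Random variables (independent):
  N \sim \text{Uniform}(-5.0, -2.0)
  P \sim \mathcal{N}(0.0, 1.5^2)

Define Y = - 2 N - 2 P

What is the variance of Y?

For independent RVs: Var(aX + bY) = a²Var(X) + b²Var(Y)
Var(N) = 0.75
Var(P) = 2.25
Var(Y) = (-2)²*0.75 + (-2)²*2.25
= 4*0.75 + 4*2.25 = 12

12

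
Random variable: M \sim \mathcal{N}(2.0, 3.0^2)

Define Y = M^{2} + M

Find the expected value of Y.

E[Y] = 1*E[M²] + 1*E[M]
E[M] = 2
E[M²] = Var(M) + (E[M])² = 9 + 4 = 13
E[Y] = 1*13 + 1*2 = 15

15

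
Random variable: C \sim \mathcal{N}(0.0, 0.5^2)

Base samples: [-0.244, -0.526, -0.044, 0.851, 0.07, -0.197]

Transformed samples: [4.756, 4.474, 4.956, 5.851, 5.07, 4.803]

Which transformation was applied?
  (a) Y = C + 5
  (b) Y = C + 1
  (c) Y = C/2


Checking option (a) Y = C + 5:
  C = -0.244 -> Y = 4.756 ✓
  C = -0.526 -> Y = 4.474 ✓
  C = -0.044 -> Y = 4.956 ✓
All samples match this transformation.

(a) C + 5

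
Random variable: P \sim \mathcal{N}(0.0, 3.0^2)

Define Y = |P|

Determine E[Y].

For X ~ N(0, 3.0²), E[|X|] = sigma * sqrt(2/pi)
= 3.0 * sqrt(2/pi) = 2.3936537

2.3936537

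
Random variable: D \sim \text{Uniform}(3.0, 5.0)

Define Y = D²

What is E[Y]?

Using E[X²] = Var(X) + (E[X])²:
E[D] = 4
Var(D) = (5 - 3)^2/12 = 0.33333333
E[D²] = 0.33333333 + 4² = 0.33333333 + 16 = 16.333333

16.333333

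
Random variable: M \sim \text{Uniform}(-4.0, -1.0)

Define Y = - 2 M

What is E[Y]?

For Y = -2M:
E[Y] = -2 * E[M]
E[M] = (-4 - 1)/2 = -2.5
E[Y] = -2 * (-2.5) = 5

5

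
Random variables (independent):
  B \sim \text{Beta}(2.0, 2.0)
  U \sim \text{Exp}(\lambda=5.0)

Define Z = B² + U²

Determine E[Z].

E[Z] = E[B²] + E[U²]
E[B²] = Var(B) + E[B]² = 0.05 + 0.25 = 0.3
E[U²] = Var(U) + E[U]² = 0.04 + 0.04 = 0.08
E[Z] = 0.3 + 0.08 = 0.38

0.38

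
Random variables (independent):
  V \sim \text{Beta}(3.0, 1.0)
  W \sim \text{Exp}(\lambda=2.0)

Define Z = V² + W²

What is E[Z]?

E[Z] = E[V²] + E[W²]
E[V²] = Var(V) + E[V]² = 0.0375 + 0.5625 = 0.6
E[W²] = Var(W) + E[W]² = 0.25 + 0.25 = 0.5
E[Z] = 0.6 + 0.5 = 1.1

1.1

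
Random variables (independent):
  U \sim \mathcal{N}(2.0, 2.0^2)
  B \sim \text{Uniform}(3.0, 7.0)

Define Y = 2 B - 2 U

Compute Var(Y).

For independent RVs: Var(aX + bY) = a²Var(X) + b²Var(Y)
Var(U) = 4
Var(B) = 1.3333333
Var(Y) = (-2)²*4 + 2²*1.3333333
= 4*4 + 4*1.3333333 = 21.333333

21.333333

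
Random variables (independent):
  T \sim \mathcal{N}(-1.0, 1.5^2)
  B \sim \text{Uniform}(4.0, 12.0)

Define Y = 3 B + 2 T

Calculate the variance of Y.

For independent RVs: Var(aX + bY) = a²Var(X) + b²Var(Y)
Var(T) = 2.25
Var(B) = 5.3333333
Var(Y) = 2²*2.25 + 3²*5.3333333
= 4*2.25 + 9*5.3333333 = 57

57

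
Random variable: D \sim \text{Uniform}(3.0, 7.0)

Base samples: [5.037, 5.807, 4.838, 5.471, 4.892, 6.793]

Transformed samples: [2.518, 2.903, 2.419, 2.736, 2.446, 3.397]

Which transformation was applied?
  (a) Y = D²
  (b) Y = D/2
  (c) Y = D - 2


Checking option (b) Y = D/2:
  D = 5.037 -> Y = 2.518 ✓
  D = 5.807 -> Y = 2.903 ✓
  D = 4.838 -> Y = 2.419 ✓
All samples match this transformation.

(b) D/2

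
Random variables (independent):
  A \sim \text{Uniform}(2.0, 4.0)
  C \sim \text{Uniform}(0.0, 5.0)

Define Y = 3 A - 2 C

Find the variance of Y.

For independent RVs: Var(aX + bY) = a²Var(X) + b²Var(Y)
Var(A) = 0.33333333
Var(C) = 2.0833333
Var(Y) = 3²*0.33333333 + (-2)²*2.0833333
= 9*0.33333333 + 4*2.0833333 = 11.333333

11.333333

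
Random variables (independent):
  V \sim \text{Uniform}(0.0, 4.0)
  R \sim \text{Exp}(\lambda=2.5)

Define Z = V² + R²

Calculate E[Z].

E[Z] = E[V²] + E[R²]
E[V²] = Var(V) + E[V]² = 1.3333333 + 4 = 5.3333333
E[R²] = Var(R) + E[R]² = 0.16 + 0.16 = 0.32
E[Z] = 5.3333333 + 0.32 = 5.6533333

5.6533333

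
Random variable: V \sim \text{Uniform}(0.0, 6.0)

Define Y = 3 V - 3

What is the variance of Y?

For Y = aV + b: Var(Y) = a² * Var(V)
Var(V) = (6 - 0)^2/12 = 3
Var(Y) = 3² * 3 = 9 * 3 = 27

27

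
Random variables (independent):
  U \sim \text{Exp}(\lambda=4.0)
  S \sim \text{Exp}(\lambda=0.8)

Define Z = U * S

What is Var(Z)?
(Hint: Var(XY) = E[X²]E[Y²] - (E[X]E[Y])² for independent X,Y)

Var(XY) = E[X²]E[Y²] - (E[X]E[Y])²
E[U] = 0.25, Var(U) = 0.0625
E[S] = 1.25, Var(S) = 1.5625
E[U²] = 0.0625 + 0.25² = 0.125
E[S²] = 1.5625 + 1.25² = 3.125
Var(Z) = 0.125*3.125 - (0.25*1.25)²
= 0.390625 - 0.09765625 = 0.29296875

0.29296875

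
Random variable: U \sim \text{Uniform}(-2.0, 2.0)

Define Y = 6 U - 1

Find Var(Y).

For Y = aU + b: Var(Y) = a² * Var(U)
Var(U) = (2 + 2)^2/12 = 1.3333333
Var(Y) = 6² * 1.3333333 = 36 * 1.3333333 = 48

48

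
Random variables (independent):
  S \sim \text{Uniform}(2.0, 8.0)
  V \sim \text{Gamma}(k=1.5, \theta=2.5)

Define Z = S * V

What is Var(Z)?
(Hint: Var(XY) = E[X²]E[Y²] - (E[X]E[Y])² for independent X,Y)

Var(XY) = E[X²]E[Y²] - (E[X]E[Y])²
E[S] = 5, Var(S) = 3
E[V] = 3.75, Var(V) = 9.375
E[S²] = 3 + 5² = 28
E[V²] = 9.375 + 3.75² = 23.4375
Var(Z) = 28*23.4375 - (5*3.75)²
= 656.25 - 351.5625 = 304.6875

304.6875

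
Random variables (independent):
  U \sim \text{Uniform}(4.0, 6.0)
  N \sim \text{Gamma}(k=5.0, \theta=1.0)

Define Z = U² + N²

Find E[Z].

E[Z] = E[U²] + E[N²]
E[U²] = Var(U) + E[U]² = 0.33333333 + 25 = 25.333333
E[N²] = Var(N) + E[N]² = 5 + 25 = 30
E[Z] = 25.333333 + 30 = 55.333333

55.333333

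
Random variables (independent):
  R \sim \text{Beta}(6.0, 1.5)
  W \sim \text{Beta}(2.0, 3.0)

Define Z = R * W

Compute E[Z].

For independent RVs: E[XY] = E[X]*E[Y]
E[R] = 0.8
E[W] = 0.4
E[Z] = 0.8 * 0.4 = 0.32

0.32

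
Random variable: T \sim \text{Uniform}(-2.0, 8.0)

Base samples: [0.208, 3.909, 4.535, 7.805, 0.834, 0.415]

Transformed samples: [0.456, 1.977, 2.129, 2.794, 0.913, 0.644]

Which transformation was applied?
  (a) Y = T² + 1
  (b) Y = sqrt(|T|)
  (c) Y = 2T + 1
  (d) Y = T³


Checking option (b) Y = sqrt(|T|):
  T = 0.208 -> Y = 0.456 ✓
  T = 3.909 -> Y = 1.977 ✓
  T = 4.535 -> Y = 2.129 ✓
All samples match this transformation.

(b) sqrt(|T|)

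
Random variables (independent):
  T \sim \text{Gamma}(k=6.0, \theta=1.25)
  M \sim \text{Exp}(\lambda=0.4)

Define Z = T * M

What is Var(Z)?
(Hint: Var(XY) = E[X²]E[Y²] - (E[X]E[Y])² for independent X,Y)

Var(XY) = E[X²]E[Y²] - (E[X]E[Y])²
E[T] = 7.5, Var(T) = 9.375
E[M] = 2.5, Var(M) = 6.25
E[T²] = 9.375 + 7.5² = 65.625
E[M²] = 6.25 + 2.5² = 12.5
Var(Z) = 65.625*12.5 - (7.5*2.5)²
= 820.3125 - 351.5625 = 468.75

468.75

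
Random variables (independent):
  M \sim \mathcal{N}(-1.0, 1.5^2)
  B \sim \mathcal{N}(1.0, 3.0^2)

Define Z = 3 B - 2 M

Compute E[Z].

E[Z] = -2*E[M] + 3*E[B]
E[M] = -1
E[B] = 1
E[Z] = -2*(-1) + 3*1 = 5

5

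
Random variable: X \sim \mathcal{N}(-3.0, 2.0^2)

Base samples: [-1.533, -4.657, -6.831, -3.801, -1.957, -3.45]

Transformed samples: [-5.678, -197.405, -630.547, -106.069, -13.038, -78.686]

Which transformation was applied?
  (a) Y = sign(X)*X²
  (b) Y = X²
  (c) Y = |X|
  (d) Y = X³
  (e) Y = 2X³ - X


Checking option (e) Y = 2X³ - X:
  X = -1.533 -> Y = -5.678 ✓
  X = -4.657 -> Y = -197.405 ✓
  X = -6.831 -> Y = -630.547 ✓
All samples match this transformation.

(e) 2X³ - X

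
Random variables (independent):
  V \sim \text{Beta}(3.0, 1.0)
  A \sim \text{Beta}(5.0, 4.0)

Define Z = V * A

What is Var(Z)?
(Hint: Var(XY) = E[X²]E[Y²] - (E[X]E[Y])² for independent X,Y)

Var(XY) = E[X²]E[Y²] - (E[X]E[Y])²
E[V] = 0.75, Var(V) = 0.0375
E[A] = 0.55555556, Var(A) = 0.024691358
E[V²] = 0.0375 + 0.75² = 0.6
E[A²] = 0.024691358 + 0.55555556² = 0.33333333
Var(Z) = 0.6*0.33333333 - (0.75*0.55555556)²
= 0.2 - 0.17361111 = 0.026388889

0.026388889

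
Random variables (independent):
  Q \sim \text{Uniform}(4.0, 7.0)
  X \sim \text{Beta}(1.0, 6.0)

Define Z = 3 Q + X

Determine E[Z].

E[Z] = 3*E[Q] + 1*E[X]
E[Q] = 5.5
E[X] = 0.14285714
E[Z] = 3*5.5 + 1*0.14285714 = 16.642857

16.642857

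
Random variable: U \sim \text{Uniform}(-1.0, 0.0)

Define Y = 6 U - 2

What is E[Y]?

For Y = 6U - 2:
E[Y] = 6 * E[U] - 2
E[U] = (-1 + 0)/2 = -0.5
E[Y] = 6 * (-0.5) - 2 = -5

-5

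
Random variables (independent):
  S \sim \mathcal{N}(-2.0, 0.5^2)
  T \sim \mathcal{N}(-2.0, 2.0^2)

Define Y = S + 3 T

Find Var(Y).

For independent RVs: Var(aX + bY) = a²Var(X) + b²Var(Y)
Var(S) = 0.25
Var(T) = 4
Var(Y) = 1²*0.25 + 3²*4
= 1*0.25 + 9*4 = 36.25

36.25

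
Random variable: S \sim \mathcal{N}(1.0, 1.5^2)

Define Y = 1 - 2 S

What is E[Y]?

For Y = -2S + 1:
E[Y] = -2 * E[S] + 1
E[S] = 1.0 = 1
E[Y] = -2 * 1 + 1 = -1

-1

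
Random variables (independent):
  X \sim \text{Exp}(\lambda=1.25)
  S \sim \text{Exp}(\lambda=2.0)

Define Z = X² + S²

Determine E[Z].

E[Z] = E[X²] + E[S²]
E[X²] = Var(X) + E[X]² = 0.64 + 0.64 = 1.28
E[S²] = Var(S) + E[S]² = 0.25 + 0.25 = 0.5
E[Z] = 1.28 + 0.5 = 1.78

1.78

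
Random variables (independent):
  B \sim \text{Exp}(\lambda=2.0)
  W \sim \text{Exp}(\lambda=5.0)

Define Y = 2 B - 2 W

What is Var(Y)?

For independent RVs: Var(aX + bY) = a²Var(X) + b²Var(Y)
Var(B) = 0.25
Var(W) = 0.04
Var(Y) = 2²*0.25 + (-2)²*0.04
= 4*0.25 + 4*0.04 = 1.16

1.16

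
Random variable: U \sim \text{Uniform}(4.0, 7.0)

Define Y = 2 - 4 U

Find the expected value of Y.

For Y = -4U + 2:
E[Y] = -4 * E[U] + 2
E[U] = (4 + 7)/2 = 5.5
E[Y] = -4 * 5.5 + 2 = -20

-20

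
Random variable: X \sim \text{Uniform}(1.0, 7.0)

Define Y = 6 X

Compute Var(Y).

For Y = aX + b: Var(Y) = a² * Var(X)
Var(X) = (7 - 1)^2/12 = 3
Var(Y) = 6² * 3 = 36 * 3 = 108

108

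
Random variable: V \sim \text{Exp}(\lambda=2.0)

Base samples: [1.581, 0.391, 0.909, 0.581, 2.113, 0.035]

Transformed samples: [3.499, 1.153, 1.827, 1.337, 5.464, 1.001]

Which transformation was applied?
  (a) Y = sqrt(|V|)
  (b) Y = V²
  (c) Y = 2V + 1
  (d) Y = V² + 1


Checking option (d) Y = V² + 1:
  V = 1.581 -> Y = 3.499 ✓
  V = 0.391 -> Y = 1.153 ✓
  V = 0.909 -> Y = 1.827 ✓
All samples match this transformation.

(d) V² + 1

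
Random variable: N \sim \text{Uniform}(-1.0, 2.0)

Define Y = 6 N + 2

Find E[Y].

For Y = 6N + 2:
E[Y] = 6 * E[N] + 2
E[N] = (-1 + 2)/2 = 0.5
E[Y] = 6 * 0.5 + 2 = 5

5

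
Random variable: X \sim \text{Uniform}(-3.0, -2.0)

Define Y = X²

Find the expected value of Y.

E[X²] = Var(X) + (E[X])² = 0.083333333 + 6.25 = 6.3333333

6.3333333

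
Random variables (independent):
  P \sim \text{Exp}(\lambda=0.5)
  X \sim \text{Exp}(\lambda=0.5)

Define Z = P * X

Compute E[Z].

For independent RVs: E[XY] = E[X]*E[Y]
E[P] = 2
E[X] = 2
E[Z] = 2 * 2 = 4

4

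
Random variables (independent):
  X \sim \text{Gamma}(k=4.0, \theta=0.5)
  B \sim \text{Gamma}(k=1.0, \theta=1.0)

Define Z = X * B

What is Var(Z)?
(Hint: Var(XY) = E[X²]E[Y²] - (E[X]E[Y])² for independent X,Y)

Var(XY) = E[X²]E[Y²] - (E[X]E[Y])²
E[X] = 2, Var(X) = 1
E[B] = 1, Var(B) = 1
E[X²] = 1 + 2² = 5
E[B²] = 1 + 1² = 2
Var(Z) = 5*2 - (2*1)²
= 10 - 4 = 6

6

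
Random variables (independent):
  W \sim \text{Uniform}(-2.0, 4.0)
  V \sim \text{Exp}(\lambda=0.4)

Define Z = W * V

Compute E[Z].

For independent RVs: E[XY] = E[X]*E[Y]
E[W] = 1
E[V] = 2.5
E[Z] = 1 * 2.5 = 2.5

2.5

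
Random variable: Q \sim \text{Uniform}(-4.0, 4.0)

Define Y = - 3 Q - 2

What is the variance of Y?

For Y = aQ + b: Var(Y) = a² * Var(Q)
Var(Q) = (4 + 4)^2/12 = 5.3333333
Var(Y) = (-3)² * 5.3333333 = 9 * 5.3333333 = 48

48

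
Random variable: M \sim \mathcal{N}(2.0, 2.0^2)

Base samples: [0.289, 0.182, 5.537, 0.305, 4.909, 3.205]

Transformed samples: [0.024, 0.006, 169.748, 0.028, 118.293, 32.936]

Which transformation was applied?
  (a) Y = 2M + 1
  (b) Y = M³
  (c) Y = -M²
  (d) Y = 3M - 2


Checking option (b) Y = M³:
  M = 0.289 -> Y = 0.024 ✓
  M = 0.182 -> Y = 0.006 ✓
  M = 5.537 -> Y = 169.748 ✓
All samples match this transformation.

(b) M³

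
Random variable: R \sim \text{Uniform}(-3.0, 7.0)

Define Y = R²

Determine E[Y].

E[R²] = Var(R) + (E[R])² = 8.3333333 + 4 = 12.333333

12.333333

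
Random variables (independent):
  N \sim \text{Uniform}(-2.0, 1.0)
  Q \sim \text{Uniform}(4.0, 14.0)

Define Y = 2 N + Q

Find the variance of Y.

For independent RVs: Var(aX + bY) = a²Var(X) + b²Var(Y)
Var(N) = 0.75
Var(Q) = 8.3333333
Var(Y) = 2²*0.75 + 1²*8.3333333
= 4*0.75 + 1*8.3333333 = 11.333333

11.333333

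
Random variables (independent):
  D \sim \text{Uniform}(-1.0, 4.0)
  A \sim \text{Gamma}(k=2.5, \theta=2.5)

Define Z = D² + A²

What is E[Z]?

E[Z] = E[D²] + E[A²]
E[D²] = Var(D) + E[D]² = 2.0833333 + 2.25 = 4.3333333
E[A²] = Var(A) + E[A]² = 15.625 + 39.0625 = 54.6875
E[Z] = 4.3333333 + 54.6875 = 59.020833

59.020833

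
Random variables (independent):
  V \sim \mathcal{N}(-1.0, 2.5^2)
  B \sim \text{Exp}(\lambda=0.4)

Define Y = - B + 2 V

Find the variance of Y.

For independent RVs: Var(aX + bY) = a²Var(X) + b²Var(Y)
Var(V) = 6.25
Var(B) = 6.25
Var(Y) = 2²*6.25 + (-1)²*6.25
= 4*6.25 + 1*6.25 = 31.25

31.25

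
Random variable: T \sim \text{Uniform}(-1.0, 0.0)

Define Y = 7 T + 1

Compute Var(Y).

For Y = aT + b: Var(Y) = a² * Var(T)
Var(T) = (0 + 1)^2/12 = 0.083333333
Var(Y) = 7² * 0.083333333 = 49 * 0.083333333 = 4.0833333

4.0833333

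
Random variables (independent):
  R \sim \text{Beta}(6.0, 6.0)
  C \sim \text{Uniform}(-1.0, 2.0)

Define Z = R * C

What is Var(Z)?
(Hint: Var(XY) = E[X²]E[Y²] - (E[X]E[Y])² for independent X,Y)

Var(XY) = E[X²]E[Y²] - (E[X]E[Y])²
E[R] = 0.5, Var(R) = 0.019230769
E[C] = 0.5, Var(C) = 0.75
E[R²] = 0.019230769 + 0.5² = 0.26923077
E[C²] = 0.75 + 0.5² = 1
Var(Z) = 0.26923077*1 - (0.5*0.5)²
= 0.26923077 - 0.0625 = 0.20673077

0.20673077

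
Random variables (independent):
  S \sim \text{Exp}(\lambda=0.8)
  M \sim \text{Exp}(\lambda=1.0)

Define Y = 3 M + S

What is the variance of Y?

For independent RVs: Var(aX + bY) = a²Var(X) + b²Var(Y)
Var(S) = 1.5625
Var(M) = 1
Var(Y) = 1²*1.5625 + 3²*1
= 1*1.5625 + 9*1 = 10.5625

10.5625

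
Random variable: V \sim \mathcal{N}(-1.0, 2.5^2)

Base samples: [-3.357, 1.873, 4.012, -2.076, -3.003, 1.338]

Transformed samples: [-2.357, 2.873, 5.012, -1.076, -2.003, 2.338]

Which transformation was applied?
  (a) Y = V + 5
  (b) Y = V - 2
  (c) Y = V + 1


Checking option (c) Y = V + 1:
  V = -3.357 -> Y = -2.357 ✓
  V = 1.873 -> Y = 2.873 ✓
  V = 4.012 -> Y = 5.012 ✓
All samples match this transformation.

(c) V + 1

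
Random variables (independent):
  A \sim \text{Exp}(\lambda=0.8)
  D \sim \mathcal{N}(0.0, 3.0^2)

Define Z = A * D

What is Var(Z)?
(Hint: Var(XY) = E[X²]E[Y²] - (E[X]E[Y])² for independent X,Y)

Var(XY) = E[X²]E[Y²] - (E[X]E[Y])²
E[A] = 1.25, Var(A) = 1.5625
E[D] = 0, Var(D) = 9
E[A²] = 1.5625 + 1.25² = 3.125
E[D²] = 9 + 0² = 9
Var(Z) = 3.125*9 - (1.25*0)²
= 28.125 - 0 = 28.125

28.125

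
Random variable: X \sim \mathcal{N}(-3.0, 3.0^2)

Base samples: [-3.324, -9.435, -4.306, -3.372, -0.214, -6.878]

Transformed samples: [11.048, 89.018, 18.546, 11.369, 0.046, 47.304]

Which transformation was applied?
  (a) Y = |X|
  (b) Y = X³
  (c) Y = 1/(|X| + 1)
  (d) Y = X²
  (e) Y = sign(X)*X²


Checking option (d) Y = X²:
  X = -3.324 -> Y = 11.048 ✓
  X = -9.435 -> Y = 89.018 ✓
  X = -4.306 -> Y = 18.546 ✓
All samples match this transformation.

(d) X²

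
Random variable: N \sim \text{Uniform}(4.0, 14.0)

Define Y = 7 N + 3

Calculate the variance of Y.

For Y = aN + b: Var(Y) = a² * Var(N)
Var(N) = (14 - 4)^2/12 = 8.3333333
Var(Y) = 7² * 8.3333333 = 49 * 8.3333333 = 408.33333

408.33333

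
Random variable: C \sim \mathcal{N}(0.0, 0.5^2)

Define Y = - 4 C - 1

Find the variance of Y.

For Y = aC + b: Var(Y) = a² * Var(C)
Var(C) = 0.5^2 = 0.25
Var(Y) = (-4)² * 0.25 = 16 * 0.25 = 4

4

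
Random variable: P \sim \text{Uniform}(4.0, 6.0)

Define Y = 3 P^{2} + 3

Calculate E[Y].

E[Y] = 3*E[P²] + 3
E[P] = 5
E[P²] = Var(P) + (E[P])² = 0.33333333 + 25 = 25.333333
E[Y] = 3*25.333333 + 3 = 79

79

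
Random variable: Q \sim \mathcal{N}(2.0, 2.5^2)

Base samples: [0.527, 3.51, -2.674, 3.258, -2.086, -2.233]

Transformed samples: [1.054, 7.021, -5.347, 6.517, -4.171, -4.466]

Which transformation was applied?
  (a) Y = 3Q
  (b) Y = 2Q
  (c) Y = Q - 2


Checking option (b) Y = 2Q:
  Q = 0.527 -> Y = 1.054 ✓
  Q = 3.51 -> Y = 7.021 ✓
  Q = -2.674 -> Y = -5.347 ✓
All samples match this transformation.

(b) 2Q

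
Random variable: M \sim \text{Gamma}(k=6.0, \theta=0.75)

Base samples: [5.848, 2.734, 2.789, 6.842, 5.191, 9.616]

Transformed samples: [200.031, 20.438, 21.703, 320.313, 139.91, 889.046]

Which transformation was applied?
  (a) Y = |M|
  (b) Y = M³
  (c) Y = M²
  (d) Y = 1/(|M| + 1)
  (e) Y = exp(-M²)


Checking option (b) Y = M³:
  M = 5.848 -> Y = 200.031 ✓
  M = 2.734 -> Y = 20.438 ✓
  M = 2.789 -> Y = 21.703 ✓
All samples match this transformation.

(b) M³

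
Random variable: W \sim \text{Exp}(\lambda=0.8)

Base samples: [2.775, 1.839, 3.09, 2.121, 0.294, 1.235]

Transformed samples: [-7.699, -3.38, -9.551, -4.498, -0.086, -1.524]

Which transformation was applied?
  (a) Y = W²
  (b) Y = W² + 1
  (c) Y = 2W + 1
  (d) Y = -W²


Checking option (d) Y = -W²:
  W = 2.775 -> Y = -7.699 ✓
  W = 1.839 -> Y = -3.38 ✓
  W = 3.09 -> Y = -9.551 ✓
All samples match this transformation.

(d) -W²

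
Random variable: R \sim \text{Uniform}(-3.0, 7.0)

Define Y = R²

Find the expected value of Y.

E[R²] = Var(R) + (E[R])² = 8.3333333 + 4 = 12.333333

12.333333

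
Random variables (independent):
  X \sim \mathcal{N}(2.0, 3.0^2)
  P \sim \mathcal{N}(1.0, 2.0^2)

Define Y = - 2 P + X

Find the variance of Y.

For independent RVs: Var(aX + bY) = a²Var(X) + b²Var(Y)
Var(X) = 9
Var(P) = 4
Var(Y) = 1²*9 + (-2)²*4
= 1*9 + 4*4 = 25

25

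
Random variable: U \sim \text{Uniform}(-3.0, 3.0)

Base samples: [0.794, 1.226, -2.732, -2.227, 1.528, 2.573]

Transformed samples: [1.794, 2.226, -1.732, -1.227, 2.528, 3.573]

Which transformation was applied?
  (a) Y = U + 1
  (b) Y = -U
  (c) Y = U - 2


Checking option (a) Y = U + 1:
  U = 0.794 -> Y = 1.794 ✓
  U = 1.226 -> Y = 2.226 ✓
  U = -2.732 -> Y = -1.732 ✓
All samples match this transformation.

(a) U + 1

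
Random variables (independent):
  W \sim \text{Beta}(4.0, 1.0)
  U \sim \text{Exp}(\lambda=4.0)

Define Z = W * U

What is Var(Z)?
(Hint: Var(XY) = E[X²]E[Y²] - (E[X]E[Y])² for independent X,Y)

Var(XY) = E[X²]E[Y²] - (E[X]E[Y])²
E[W] = 0.8, Var(W) = 0.026666667
E[U] = 0.25, Var(U) = 0.0625
E[W²] = 0.026666667 + 0.8² = 0.66666667
E[U²] = 0.0625 + 0.25² = 0.125
Var(Z) = 0.66666667*0.125 - (0.8*0.25)²
= 0.083333333 - 0.04 = 0.043333333

0.043333333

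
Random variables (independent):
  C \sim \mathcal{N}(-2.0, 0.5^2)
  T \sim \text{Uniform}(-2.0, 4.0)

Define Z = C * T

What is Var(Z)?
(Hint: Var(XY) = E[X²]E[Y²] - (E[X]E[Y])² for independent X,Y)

Var(XY) = E[X²]E[Y²] - (E[X]E[Y])²
E[C] = -2, Var(C) = 0.25
E[T] = 1, Var(T) = 3
E[C²] = 0.25 + (-2)² = 4.25
E[T²] = 3 + 1² = 4
Var(Z) = 4.25*4 - (-2*1)²
= 17 - 4 = 13

13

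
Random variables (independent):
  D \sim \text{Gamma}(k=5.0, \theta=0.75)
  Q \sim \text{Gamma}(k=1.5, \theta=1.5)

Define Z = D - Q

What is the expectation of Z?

E[Z] = 1*E[D] - 1*E[Q]
E[D] = 3.75
E[Q] = 2.25
E[Z] = 1*3.75 - 1*2.25 = 1.5

1.5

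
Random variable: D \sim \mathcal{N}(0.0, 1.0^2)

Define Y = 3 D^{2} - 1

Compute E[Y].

E[Y] = 3*E[D²] - 1
E[D] = 0
E[D²] = Var(D) + (E[D])² = 1 + 0 = 1
E[Y] = 3*1 - 1 = 2

2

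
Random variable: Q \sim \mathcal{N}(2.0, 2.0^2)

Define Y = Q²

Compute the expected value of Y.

Using E[X²] = Var(X) + (E[X])²:
E[Q] = 2
Var(Q) = 2.0^2 = 4
E[Q²] = 4 + 2² = 4 + 4 = 8

8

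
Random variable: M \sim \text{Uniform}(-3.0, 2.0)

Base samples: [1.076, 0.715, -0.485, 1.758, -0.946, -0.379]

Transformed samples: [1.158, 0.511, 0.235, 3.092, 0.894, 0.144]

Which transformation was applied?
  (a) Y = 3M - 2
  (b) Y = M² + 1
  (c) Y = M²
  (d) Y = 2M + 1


Checking option (c) Y = M²:
  M = 1.076 -> Y = 1.158 ✓
  M = 0.715 -> Y = 0.511 ✓
  M = -0.485 -> Y = 0.235 ✓
All samples match this transformation.

(c) M²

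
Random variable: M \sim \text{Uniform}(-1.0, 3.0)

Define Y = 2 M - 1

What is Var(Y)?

For Y = aM + b: Var(Y) = a² * Var(M)
Var(M) = (3 + 1)^2/12 = 1.3333333
Var(Y) = 2² * 1.3333333 = 4 * 1.3333333 = 5.3333333

5.3333333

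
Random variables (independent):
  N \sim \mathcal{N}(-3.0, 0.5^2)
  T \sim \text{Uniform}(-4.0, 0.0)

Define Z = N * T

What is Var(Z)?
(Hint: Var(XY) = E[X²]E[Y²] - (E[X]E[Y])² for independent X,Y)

Var(XY) = E[X²]E[Y²] - (E[X]E[Y])²
E[N] = -3, Var(N) = 0.25
E[T] = -2, Var(T) = 1.3333333
E[N²] = 0.25 + (-3)² = 9.25
E[T²] = 1.3333333 + (-2)² = 5.3333333
Var(Z) = 9.25*5.3333333 - (-3*(-2))²
= 49.333333 - 36 = 13.333333

13.333333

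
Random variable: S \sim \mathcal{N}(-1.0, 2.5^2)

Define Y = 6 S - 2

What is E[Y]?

For Y = 6S - 2:
E[Y] = 6 * E[S] - 2
E[S] = -1.0 = -1
E[Y] = 6 * (-1) - 2 = -8

-8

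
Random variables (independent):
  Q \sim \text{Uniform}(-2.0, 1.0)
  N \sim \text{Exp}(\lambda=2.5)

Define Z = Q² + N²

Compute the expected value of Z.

E[Z] = E[Q²] + E[N²]
E[Q²] = Var(Q) + E[Q]² = 0.75 + 0.25 = 1
E[N²] = Var(N) + E[N]² = 0.16 + 0.16 = 0.32
E[Z] = 1 + 0.32 = 1.32

1.32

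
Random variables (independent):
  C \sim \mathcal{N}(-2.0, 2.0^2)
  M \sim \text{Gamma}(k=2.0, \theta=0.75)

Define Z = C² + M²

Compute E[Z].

E[Z] = E[C²] + E[M²]
E[C²] = Var(C) + E[C]² = 4 + 4 = 8
E[M²] = Var(M) + E[M]² = 1.125 + 2.25 = 3.375
E[Z] = 8 + 3.375 = 11.375

11.375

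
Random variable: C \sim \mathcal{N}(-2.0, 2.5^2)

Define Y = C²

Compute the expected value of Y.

Using E[X²] = Var(X) + (E[X])²:
E[C] = -2
Var(C) = 2.5^2 = 6.25
E[C²] = 6.25 + (-2)² = 6.25 + 4 = 10.25

10.25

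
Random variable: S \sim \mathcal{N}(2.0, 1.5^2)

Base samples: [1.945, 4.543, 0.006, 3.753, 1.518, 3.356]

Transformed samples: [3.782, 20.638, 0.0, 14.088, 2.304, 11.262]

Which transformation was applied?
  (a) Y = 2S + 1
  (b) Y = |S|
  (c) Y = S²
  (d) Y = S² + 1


Checking option (c) Y = S²:
  S = 1.945 -> Y = 3.782 ✓
  S = 4.543 -> Y = 20.638 ✓
  S = 0.006 -> Y = 0.0 ✓
All samples match this transformation.

(c) S²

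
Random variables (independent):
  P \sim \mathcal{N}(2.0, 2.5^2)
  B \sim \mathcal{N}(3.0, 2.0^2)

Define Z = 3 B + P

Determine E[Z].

E[Z] = 1*E[P] + 3*E[B]
E[P] = 2
E[B] = 3
E[Z] = 1*2 + 3*3 = 11

11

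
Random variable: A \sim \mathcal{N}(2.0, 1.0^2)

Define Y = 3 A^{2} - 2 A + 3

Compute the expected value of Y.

E[Y] = 3*E[A²] - 2*E[A] + 3
E[A] = 2
E[A²] = Var(A) + (E[A])² = 1 + 4 = 5
E[Y] = 3*5 - 2*2 + 3 = 14

14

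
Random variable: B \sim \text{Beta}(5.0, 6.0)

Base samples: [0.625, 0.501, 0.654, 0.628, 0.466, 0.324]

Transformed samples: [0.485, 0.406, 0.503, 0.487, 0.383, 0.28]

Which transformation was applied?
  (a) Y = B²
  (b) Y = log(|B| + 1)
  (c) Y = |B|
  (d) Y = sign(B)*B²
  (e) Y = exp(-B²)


Checking option (b) Y = log(|B| + 1):
  B = 0.625 -> Y = 0.485 ✓
  B = 0.501 -> Y = 0.406 ✓
  B = 0.654 -> Y = 0.503 ✓
All samples match this transformation.

(b) log(|B| + 1)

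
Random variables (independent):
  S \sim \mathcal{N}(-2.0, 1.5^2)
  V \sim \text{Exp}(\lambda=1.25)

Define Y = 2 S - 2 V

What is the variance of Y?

For independent RVs: Var(aX + bY) = a²Var(X) + b²Var(Y)
Var(S) = 2.25
Var(V) = 0.64
Var(Y) = 2²*2.25 + (-2)²*0.64
= 4*2.25 + 4*0.64 = 11.56

11.56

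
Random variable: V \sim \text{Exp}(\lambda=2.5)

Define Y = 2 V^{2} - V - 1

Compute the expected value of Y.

E[Y] = 2*E[V²] - 1*E[V] - 1
E[V] = 0.4
E[V²] = Var(V) + (E[V])² = 0.16 + 0.16 = 0.32
E[Y] = 2*0.32 - 1*0.4 - 1 = -0.76

-0.76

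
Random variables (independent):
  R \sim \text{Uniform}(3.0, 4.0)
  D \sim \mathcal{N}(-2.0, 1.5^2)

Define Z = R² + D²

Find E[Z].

E[Z] = E[R²] + E[D²]
E[R²] = Var(R) + E[R]² = 0.083333333 + 12.25 = 12.333333
E[D²] = Var(D) + E[D]² = 2.25 + 4 = 6.25
E[Z] = 12.333333 + 6.25 = 18.583333

18.583333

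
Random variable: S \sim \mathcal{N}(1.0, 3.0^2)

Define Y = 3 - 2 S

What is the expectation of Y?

For Y = -2S + 3:
E[Y] = -2 * E[S] + 3
E[S] = 1.0 = 1
E[Y] = -2 * 1 + 3 = 1

1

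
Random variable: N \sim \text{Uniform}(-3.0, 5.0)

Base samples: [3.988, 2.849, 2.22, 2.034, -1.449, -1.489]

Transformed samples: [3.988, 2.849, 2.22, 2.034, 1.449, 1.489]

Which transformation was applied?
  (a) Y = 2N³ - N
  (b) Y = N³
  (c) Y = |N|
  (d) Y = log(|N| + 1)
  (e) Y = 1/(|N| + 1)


Checking option (c) Y = |N|:
  N = 3.988 -> Y = 3.988 ✓
  N = 2.849 -> Y = 2.849 ✓
  N = 2.22 -> Y = 2.22 ✓
All samples match this transformation.

(c) |N|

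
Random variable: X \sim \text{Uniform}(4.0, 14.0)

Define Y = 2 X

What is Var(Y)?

For Y = aX + b: Var(Y) = a² * Var(X)
Var(X) = (14 - 4)^2/12 = 8.3333333
Var(Y) = 2² * 8.3333333 = 4 * 8.3333333 = 33.333333

33.333333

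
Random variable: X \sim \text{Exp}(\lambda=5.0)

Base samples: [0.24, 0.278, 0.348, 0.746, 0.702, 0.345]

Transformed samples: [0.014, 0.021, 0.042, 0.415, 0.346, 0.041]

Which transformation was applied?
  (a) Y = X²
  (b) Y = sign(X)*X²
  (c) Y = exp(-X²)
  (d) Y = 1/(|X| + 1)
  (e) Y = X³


Checking option (e) Y = X³:
  X = 0.24 -> Y = 0.014 ✓
  X = 0.278 -> Y = 0.021 ✓
  X = 0.348 -> Y = 0.042 ✓
All samples match this transformation.

(e) X³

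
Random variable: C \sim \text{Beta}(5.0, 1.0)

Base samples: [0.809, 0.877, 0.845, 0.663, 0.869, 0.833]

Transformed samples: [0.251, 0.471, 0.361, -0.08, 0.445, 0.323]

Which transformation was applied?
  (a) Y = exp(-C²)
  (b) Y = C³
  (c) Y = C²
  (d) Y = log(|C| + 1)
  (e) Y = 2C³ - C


Checking option (e) Y = 2C³ - C:
  C = 0.809 -> Y = 0.251 ✓
  C = 0.877 -> Y = 0.471 ✓
  C = 0.845 -> Y = 0.361 ✓
All samples match this transformation.

(e) 2C³ - C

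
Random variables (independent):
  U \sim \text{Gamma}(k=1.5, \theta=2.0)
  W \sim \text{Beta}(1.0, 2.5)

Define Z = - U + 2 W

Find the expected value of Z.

E[Z] = -1*E[U] + 2*E[W]
E[U] = 3
E[W] = 0.28571429
E[Z] = -1*3 + 2*0.28571429 = -2.4285714

-2.4285714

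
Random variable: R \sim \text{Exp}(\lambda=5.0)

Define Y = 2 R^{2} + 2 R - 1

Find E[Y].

E[Y] = 2*E[R²] + 2*E[R] - 1
E[R] = 0.2
E[R²] = Var(R) + (E[R])² = 0.04 + 0.04 = 0.08
E[Y] = 2*0.08 + 2*0.2 - 1 = -0.44

-0.44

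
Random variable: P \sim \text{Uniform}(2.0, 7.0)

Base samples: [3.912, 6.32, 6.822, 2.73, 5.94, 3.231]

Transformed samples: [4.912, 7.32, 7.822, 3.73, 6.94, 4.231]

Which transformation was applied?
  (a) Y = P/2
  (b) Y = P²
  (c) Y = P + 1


Checking option (c) Y = P + 1:
  P = 3.912 -> Y = 4.912 ✓
  P = 6.32 -> Y = 7.32 ✓
  P = 6.822 -> Y = 7.822 ✓
All samples match this transformation.

(c) P + 1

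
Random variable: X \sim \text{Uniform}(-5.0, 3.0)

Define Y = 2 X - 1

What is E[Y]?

For Y = 2X - 1:
E[Y] = 2 * E[X] - 1
E[X] = (-5 + 3)/2 = -1
E[Y] = 2 * (-1) - 1 = -3

-3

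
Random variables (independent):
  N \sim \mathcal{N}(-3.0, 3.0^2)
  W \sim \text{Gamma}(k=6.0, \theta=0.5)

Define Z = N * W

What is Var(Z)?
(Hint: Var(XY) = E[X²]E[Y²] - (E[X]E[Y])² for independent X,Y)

Var(XY) = E[X²]E[Y²] - (E[X]E[Y])²
E[N] = -3, Var(N) = 9
E[W] = 3, Var(W) = 1.5
E[N²] = 9 + (-3)² = 18
E[W²] = 1.5 + 3² = 10.5
Var(Z) = 18*10.5 - (-3*3)²
= 189 - 81 = 108

108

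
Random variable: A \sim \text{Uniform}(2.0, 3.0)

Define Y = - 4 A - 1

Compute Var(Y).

For Y = aA + b: Var(Y) = a² * Var(A)
Var(A) = (3 - 2)^2/12 = 0.083333333
Var(Y) = (-4)² * 0.083333333 = 16 * 0.083333333 = 1.3333333

1.3333333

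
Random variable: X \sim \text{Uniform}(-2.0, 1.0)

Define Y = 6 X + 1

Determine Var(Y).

For Y = aX + b: Var(Y) = a² * Var(X)
Var(X) = (1 + 2)^2/12 = 0.75
Var(Y) = 6² * 0.75 = 36 * 0.75 = 27

27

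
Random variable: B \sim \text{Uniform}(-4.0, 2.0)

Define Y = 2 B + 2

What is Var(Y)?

For Y = aB + b: Var(Y) = a² * Var(B)
Var(B) = (2 + 4)^2/12 = 3
Var(Y) = 2² * 3 = 4 * 3 = 12

12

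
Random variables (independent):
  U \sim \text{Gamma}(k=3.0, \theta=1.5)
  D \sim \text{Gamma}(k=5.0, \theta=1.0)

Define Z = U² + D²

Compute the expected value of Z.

E[Z] = E[U²] + E[D²]
E[U²] = Var(U) + E[U]² = 6.75 + 20.25 = 27
E[D²] = Var(D) + E[D]² = 5 + 25 = 30
E[Z] = 27 + 30 = 57

57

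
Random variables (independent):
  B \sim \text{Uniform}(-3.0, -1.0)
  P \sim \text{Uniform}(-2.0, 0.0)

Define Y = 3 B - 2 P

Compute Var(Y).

For independent RVs: Var(aX + bY) = a²Var(X) + b²Var(Y)
Var(B) = 0.33333333
Var(P) = 0.33333333
Var(Y) = 3²*0.33333333 + (-2)²*0.33333333
= 9*0.33333333 + 4*0.33333333 = 4.3333333

4.3333333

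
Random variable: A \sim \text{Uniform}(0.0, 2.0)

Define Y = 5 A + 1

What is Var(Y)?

For Y = aA + b: Var(Y) = a² * Var(A)
Var(A) = (2 - 0)^2/12 = 0.33333333
Var(Y) = 5² * 0.33333333 = 25 * 0.33333333 = 8.3333333

8.3333333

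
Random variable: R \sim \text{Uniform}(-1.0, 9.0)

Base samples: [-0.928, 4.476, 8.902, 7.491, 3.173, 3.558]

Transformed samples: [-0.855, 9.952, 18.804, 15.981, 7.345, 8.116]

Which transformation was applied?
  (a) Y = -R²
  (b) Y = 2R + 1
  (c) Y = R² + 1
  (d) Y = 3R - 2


Checking option (b) Y = 2R + 1:
  R = -0.928 -> Y = -0.855 ✓
  R = 4.476 -> Y = 9.952 ✓
  R = 8.902 -> Y = 18.804 ✓
All samples match this transformation.

(b) 2R + 1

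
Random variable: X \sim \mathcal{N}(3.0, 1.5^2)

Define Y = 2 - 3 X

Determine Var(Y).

For Y = aX + b: Var(Y) = a² * Var(X)
Var(X) = 1.5^2 = 2.25
Var(Y) = (-3)² * 2.25 = 9 * 2.25 = 20.25

20.25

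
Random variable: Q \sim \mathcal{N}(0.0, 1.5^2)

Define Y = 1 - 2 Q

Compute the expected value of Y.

For Y = -2Q + 1:
E[Y] = -2 * E[Q] + 1
E[Q] = 0.0 = 0
E[Y] = -2 * 0 + 1 = 1

1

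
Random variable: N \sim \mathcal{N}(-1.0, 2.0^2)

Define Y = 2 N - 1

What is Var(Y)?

For Y = aN + b: Var(Y) = a² * Var(N)
Var(N) = 2.0^2 = 4
Var(Y) = 2² * 4 = 4 * 4 = 16

16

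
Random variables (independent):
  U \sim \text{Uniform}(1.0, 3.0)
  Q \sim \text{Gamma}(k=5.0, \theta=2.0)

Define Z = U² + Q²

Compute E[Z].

E[Z] = E[U²] + E[Q²]
E[U²] = Var(U) + E[U]² = 0.33333333 + 4 = 4.3333333
E[Q²] = Var(Q) + E[Q]² = 20 + 100 = 120
E[Z] = 4.3333333 + 120 = 124.33333

124.33333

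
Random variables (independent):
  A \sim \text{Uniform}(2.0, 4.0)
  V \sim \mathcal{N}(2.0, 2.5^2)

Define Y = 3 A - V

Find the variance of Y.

For independent RVs: Var(aX + bY) = a²Var(X) + b²Var(Y)
Var(A) = 0.33333333
Var(V) = 6.25
Var(Y) = 3²*0.33333333 + (-1)²*6.25
= 9*0.33333333 + 1*6.25 = 9.25

9.25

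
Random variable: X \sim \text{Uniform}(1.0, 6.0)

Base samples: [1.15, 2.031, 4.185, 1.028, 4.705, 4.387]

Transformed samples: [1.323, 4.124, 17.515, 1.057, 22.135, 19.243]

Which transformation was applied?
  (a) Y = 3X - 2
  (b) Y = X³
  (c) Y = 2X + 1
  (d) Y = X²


Checking option (d) Y = X²:
  X = 1.15 -> Y = 1.323 ✓
  X = 2.031 -> Y = 4.124 ✓
  X = 4.185 -> Y = 17.515 ✓
All samples match this transformation.

(d) X²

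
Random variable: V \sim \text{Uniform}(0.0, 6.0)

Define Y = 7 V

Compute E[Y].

For Y = 7V:
E[Y] = 7 * E[V]
E[V] = (0 + 6)/2 = 3
E[Y] = 7 * 3 = 21

21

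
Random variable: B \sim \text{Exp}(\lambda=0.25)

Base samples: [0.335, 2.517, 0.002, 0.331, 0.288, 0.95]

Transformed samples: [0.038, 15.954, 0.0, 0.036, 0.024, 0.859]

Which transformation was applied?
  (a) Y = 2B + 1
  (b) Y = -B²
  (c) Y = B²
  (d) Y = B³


Checking option (d) Y = B³:
  B = 0.335 -> Y = 0.038 ✓
  B = 2.517 -> Y = 15.954 ✓
  B = 0.002 -> Y = 0.0 ✓
All samples match this transformation.

(d) B³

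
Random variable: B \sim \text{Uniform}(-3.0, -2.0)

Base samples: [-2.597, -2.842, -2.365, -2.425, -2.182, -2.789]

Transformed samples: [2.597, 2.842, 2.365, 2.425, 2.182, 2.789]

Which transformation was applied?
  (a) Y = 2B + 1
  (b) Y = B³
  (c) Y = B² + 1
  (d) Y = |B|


Checking option (d) Y = |B|:
  B = -2.597 -> Y = 2.597 ✓
  B = -2.842 -> Y = 2.842 ✓
  B = -2.365 -> Y = 2.365 ✓
All samples match this transformation.

(d) |B|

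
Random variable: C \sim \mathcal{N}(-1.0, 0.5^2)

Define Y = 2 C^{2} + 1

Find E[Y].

E[Y] = 2*E[C²] + 1
E[C] = -1
E[C²] = Var(C) + (E[C])² = 0.25 + 1 = 1.25
E[Y] = 2*1.25 + 1 = 3.5

3.5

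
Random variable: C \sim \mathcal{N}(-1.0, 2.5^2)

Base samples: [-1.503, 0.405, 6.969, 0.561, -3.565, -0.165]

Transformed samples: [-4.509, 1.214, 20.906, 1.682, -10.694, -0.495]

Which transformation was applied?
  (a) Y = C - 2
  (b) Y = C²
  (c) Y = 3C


Checking option (c) Y = 3C:
  C = -1.503 -> Y = -4.509 ✓
  C = 0.405 -> Y = 1.214 ✓
  C = 6.969 -> Y = 20.906 ✓
All samples match this transformation.

(c) 3C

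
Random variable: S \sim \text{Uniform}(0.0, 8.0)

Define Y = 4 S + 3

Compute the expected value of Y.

For Y = 4S + 3:
E[Y] = 4 * E[S] + 3
E[S] = (0 + 8)/2 = 4
E[Y] = 4 * 4 + 3 = 19

19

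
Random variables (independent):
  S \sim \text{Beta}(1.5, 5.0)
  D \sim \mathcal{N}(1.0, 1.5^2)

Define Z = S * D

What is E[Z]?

For independent RVs: E[XY] = E[X]*E[Y]
E[S] = 0.23076923
E[D] = 1
E[Z] = 0.23076923 * 1 = 0.23076923

0.23076923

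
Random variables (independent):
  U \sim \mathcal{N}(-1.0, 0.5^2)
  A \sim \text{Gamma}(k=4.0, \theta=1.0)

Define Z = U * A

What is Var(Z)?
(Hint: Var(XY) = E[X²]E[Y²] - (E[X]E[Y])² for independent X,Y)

Var(XY) = E[X²]E[Y²] - (E[X]E[Y])²
E[U] = -1, Var(U) = 0.25
E[A] = 4, Var(A) = 4
E[U²] = 0.25 + (-1)² = 1.25
E[A²] = 4 + 4² = 20
Var(Z) = 1.25*20 - (-1*4)²
= 25 - 16 = 9

9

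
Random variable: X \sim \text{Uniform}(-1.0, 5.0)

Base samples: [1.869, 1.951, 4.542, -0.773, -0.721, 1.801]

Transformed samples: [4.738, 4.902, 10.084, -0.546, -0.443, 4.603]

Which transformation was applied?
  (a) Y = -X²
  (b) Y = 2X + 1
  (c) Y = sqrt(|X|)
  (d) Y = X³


Checking option (b) Y = 2X + 1:
  X = 1.869 -> Y = 4.738 ✓
  X = 1.951 -> Y = 4.902 ✓
  X = 4.542 -> Y = 10.084 ✓
All samples match this transformation.

(b) 2X + 1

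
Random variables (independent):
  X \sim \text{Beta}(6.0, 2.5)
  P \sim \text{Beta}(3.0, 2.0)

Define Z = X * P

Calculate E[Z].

For independent RVs: E[XY] = E[X]*E[Y]
E[X] = 0.70588235
E[P] = 0.6
E[Z] = 0.70588235 * 0.6 = 0.42352941

0.42352941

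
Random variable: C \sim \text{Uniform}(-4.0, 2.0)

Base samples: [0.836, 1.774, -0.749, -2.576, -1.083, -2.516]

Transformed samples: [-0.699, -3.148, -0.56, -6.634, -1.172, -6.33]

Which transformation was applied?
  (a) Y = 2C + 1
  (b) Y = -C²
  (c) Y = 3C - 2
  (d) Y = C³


Checking option (b) Y = -C²:
  C = 0.836 -> Y = -0.699 ✓
  C = 1.774 -> Y = -3.148 ✓
  C = -0.749 -> Y = -0.56 ✓
All samples match this transformation.

(b) -C²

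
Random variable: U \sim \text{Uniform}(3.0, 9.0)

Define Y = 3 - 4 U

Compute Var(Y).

For Y = aU + b: Var(Y) = a² * Var(U)
Var(U) = (9 - 3)^2/12 = 3
Var(Y) = (-4)² * 3 = 16 * 3 = 48

48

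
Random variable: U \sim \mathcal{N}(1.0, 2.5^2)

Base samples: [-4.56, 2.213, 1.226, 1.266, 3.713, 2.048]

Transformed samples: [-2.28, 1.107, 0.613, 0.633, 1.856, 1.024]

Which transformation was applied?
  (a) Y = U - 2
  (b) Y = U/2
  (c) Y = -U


Checking option (b) Y = U/2:
  U = -4.56 -> Y = -2.28 ✓
  U = 2.213 -> Y = 1.107 ✓
  U = 1.226 -> Y = 0.613 ✓
All samples match this transformation.

(b) U/2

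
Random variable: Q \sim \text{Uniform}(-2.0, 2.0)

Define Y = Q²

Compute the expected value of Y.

E[Q²] = Var(Q) + (E[Q])² = 1.3333333 + 0 = 1.3333333

1.3333333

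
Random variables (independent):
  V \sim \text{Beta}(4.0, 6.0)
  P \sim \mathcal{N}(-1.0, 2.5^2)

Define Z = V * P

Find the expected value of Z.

For independent RVs: E[XY] = E[X]*E[Y]
E[V] = 0.4
E[P] = -1
E[Z] = 0.4 * (-1) = -0.4

-0.4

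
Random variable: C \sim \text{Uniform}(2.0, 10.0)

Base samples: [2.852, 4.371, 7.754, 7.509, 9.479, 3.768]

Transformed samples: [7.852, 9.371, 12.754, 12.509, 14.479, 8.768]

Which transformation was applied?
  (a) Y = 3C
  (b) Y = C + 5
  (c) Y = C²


Checking option (b) Y = C + 5:
  C = 2.852 -> Y = 7.852 ✓
  C = 4.371 -> Y = 9.371 ✓
  C = 7.754 -> Y = 12.754 ✓
All samples match this transformation.

(b) C + 5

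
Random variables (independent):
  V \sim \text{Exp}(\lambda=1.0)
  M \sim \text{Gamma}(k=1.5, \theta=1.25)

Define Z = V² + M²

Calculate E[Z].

E[Z] = E[V²] + E[M²]
E[V²] = Var(V) + E[V]² = 1 + 1 = 2
E[M²] = Var(M) + E[M]² = 2.34375 + 3.515625 = 5.859375
E[Z] = 2 + 5.859375 = 7.859375

7.859375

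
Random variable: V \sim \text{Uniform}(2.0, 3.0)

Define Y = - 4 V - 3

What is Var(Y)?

For Y = aV + b: Var(Y) = a² * Var(V)
Var(V) = (3 - 2)^2/12 = 0.083333333
Var(Y) = (-4)² * 0.083333333 = 16 * 0.083333333 = 1.3333333

1.3333333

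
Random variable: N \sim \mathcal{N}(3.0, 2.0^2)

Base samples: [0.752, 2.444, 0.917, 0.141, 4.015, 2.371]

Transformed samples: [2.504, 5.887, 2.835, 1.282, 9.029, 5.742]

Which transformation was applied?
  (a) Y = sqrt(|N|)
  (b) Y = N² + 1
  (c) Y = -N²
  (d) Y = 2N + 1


Checking option (d) Y = 2N + 1:
  N = 0.752 -> Y = 2.504 ✓
  N = 2.444 -> Y = 5.887 ✓
  N = 0.917 -> Y = 2.835 ✓
All samples match this transformation.

(d) 2N + 1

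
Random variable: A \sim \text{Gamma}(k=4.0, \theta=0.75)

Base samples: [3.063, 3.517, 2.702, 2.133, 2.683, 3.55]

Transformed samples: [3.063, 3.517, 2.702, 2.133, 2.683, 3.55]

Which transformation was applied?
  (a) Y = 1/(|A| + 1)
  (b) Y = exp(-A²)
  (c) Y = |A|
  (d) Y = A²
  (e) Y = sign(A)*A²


Checking option (c) Y = |A|:
  A = 3.063 -> Y = 3.063 ✓
  A = 3.517 -> Y = 3.517 ✓
  A = 2.702 -> Y = 2.702 ✓
All samples match this transformation.

(c) |A|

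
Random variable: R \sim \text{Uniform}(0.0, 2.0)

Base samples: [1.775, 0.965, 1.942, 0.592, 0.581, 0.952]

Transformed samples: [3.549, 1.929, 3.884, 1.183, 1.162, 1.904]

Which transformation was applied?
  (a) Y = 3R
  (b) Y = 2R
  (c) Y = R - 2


Checking option (b) Y = 2R:
  R = 1.775 -> Y = 3.549 ✓
  R = 0.965 -> Y = 1.929 ✓
  R = 1.942 -> Y = 3.884 ✓
All samples match this transformation.

(b) 2R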